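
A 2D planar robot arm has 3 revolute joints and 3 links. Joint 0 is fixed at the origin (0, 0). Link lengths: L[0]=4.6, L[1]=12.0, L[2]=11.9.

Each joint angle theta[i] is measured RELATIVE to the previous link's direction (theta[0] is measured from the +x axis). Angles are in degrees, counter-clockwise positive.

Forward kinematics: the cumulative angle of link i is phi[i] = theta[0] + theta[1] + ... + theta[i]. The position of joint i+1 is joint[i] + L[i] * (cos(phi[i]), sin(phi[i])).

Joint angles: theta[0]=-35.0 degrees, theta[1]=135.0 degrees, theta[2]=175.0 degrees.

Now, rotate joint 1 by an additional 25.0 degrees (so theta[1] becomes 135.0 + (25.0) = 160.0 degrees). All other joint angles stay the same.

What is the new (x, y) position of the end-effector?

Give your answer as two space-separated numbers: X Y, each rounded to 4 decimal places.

Answer: 2.8352 -3.1143

Derivation:
joint[0] = (0.0000, 0.0000)  (base)
link 0: phi[0] = -35 = -35 deg
  cos(-35 deg) = 0.8192, sin(-35 deg) = -0.5736
  joint[1] = (0.0000, 0.0000) + 4.6 * (0.8192, -0.5736) = (0.0000 + 3.7681, 0.0000 + -2.6385) = (3.7681, -2.6385)
link 1: phi[1] = -35 + 160 = 125 deg
  cos(125 deg) = -0.5736, sin(125 deg) = 0.8192
  joint[2] = (3.7681, -2.6385) + 12 * (-0.5736, 0.8192) = (3.7681 + -6.8829, -2.6385 + 9.8298) = (-3.1148, 7.1914)
link 2: phi[2] = -35 + 160 + 175 = 300 deg
  cos(300 deg) = 0.5000, sin(300 deg) = -0.8660
  joint[3] = (-3.1148, 7.1914) + 11.9 * (0.5000, -0.8660) = (-3.1148 + 5.9500, 7.1914 + -10.3057) = (2.8352, -3.1143)
End effector: (2.8352, -3.1143)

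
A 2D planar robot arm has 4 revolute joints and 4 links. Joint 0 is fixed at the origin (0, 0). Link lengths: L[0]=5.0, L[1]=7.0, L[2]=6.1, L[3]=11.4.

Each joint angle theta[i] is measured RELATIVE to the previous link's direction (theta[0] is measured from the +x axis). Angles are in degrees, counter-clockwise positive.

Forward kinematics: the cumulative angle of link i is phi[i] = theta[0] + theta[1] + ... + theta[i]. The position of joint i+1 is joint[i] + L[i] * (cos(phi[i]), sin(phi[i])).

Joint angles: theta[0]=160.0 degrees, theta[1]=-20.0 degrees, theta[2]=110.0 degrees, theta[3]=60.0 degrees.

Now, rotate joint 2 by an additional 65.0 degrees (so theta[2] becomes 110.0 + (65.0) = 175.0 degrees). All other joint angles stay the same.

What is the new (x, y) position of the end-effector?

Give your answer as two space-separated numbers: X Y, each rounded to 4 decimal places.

joint[0] = (0.0000, 0.0000)  (base)
link 0: phi[0] = 160 = 160 deg
  cos(160 deg) = -0.9397, sin(160 deg) = 0.3420
  joint[1] = (0.0000, 0.0000) + 5 * (-0.9397, 0.3420) = (0.0000 + -4.6985, 0.0000 + 1.7101) = (-4.6985, 1.7101)
link 1: phi[1] = 160 + -20 = 140 deg
  cos(140 deg) = -0.7660, sin(140 deg) = 0.6428
  joint[2] = (-4.6985, 1.7101) + 7 * (-0.7660, 0.6428) = (-4.6985 + -5.3623, 1.7101 + 4.4995) = (-10.0608, 6.2096)
link 2: phi[2] = 160 + -20 + 175 = 315 deg
  cos(315 deg) = 0.7071, sin(315 deg) = -0.7071
  joint[3] = (-10.0608, 6.2096) + 6.1 * (0.7071, -0.7071) = (-10.0608 + 4.3134, 6.2096 + -4.3134) = (-5.7474, 1.8963)
link 3: phi[3] = 160 + -20 + 175 + 60 = 375 deg
  cos(375 deg) = 0.9659, sin(375 deg) = 0.2588
  joint[4] = (-5.7474, 1.8963) + 11.4 * (0.9659, 0.2588) = (-5.7474 + 11.0116, 1.8963 + 2.9505) = (5.2641, 4.8468)
End effector: (5.2641, 4.8468)

Answer: 5.2641 4.8468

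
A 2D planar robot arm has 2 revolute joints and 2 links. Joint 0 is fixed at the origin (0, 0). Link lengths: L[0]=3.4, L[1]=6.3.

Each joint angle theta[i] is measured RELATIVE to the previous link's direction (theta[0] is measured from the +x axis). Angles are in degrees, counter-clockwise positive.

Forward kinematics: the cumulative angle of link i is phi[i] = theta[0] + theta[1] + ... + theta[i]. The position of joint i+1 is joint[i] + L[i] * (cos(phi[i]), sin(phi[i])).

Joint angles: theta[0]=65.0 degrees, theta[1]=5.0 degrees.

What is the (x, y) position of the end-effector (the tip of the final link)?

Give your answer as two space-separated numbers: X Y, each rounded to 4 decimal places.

Answer: 3.5916 9.0015

Derivation:
joint[0] = (0.0000, 0.0000)  (base)
link 0: phi[0] = 65 = 65 deg
  cos(65 deg) = 0.4226, sin(65 deg) = 0.9063
  joint[1] = (0.0000, 0.0000) + 3.4 * (0.4226, 0.9063) = (0.0000 + 1.4369, 0.0000 + 3.0814) = (1.4369, 3.0814)
link 1: phi[1] = 65 + 5 = 70 deg
  cos(70 deg) = 0.3420, sin(70 deg) = 0.9397
  joint[2] = (1.4369, 3.0814) + 6.3 * (0.3420, 0.9397) = (1.4369 + 2.1547, 3.0814 + 5.9201) = (3.5916, 9.0015)
End effector: (3.5916, 9.0015)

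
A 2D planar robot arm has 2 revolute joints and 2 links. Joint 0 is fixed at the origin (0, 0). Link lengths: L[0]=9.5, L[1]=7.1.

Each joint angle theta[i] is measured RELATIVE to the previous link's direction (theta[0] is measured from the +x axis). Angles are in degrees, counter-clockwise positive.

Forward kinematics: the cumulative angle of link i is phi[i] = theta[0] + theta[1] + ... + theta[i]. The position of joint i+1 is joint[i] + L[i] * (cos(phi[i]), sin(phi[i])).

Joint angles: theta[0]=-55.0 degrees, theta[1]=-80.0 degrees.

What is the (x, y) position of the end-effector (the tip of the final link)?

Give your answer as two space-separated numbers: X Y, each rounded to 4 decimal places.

joint[0] = (0.0000, 0.0000)  (base)
link 0: phi[0] = -55 = -55 deg
  cos(-55 deg) = 0.5736, sin(-55 deg) = -0.8192
  joint[1] = (0.0000, 0.0000) + 9.5 * (0.5736, -0.8192) = (0.0000 + 5.4490, 0.0000 + -7.7819) = (5.4490, -7.7819)
link 1: phi[1] = -55 + -80 = -135 deg
  cos(-135 deg) = -0.7071, sin(-135 deg) = -0.7071
  joint[2] = (5.4490, -7.7819) + 7.1 * (-0.7071, -0.7071) = (5.4490 + -5.0205, -7.7819 + -5.0205) = (0.4285, -12.8024)
End effector: (0.4285, -12.8024)

Answer: 0.4285 -12.8024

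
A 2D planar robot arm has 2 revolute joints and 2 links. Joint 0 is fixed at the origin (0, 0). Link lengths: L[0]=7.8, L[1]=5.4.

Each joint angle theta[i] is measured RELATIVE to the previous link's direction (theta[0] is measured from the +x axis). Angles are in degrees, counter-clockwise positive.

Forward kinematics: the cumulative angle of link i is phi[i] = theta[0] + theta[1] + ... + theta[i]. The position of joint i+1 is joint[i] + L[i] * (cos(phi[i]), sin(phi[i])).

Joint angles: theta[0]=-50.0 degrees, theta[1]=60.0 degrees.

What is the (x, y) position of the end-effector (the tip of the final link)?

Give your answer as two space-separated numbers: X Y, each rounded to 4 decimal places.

Answer: 10.3317 -5.0374

Derivation:
joint[0] = (0.0000, 0.0000)  (base)
link 0: phi[0] = -50 = -50 deg
  cos(-50 deg) = 0.6428, sin(-50 deg) = -0.7660
  joint[1] = (0.0000, 0.0000) + 7.8 * (0.6428, -0.7660) = (0.0000 + 5.0137, 0.0000 + -5.9751) = (5.0137, -5.9751)
link 1: phi[1] = -50 + 60 = 10 deg
  cos(10 deg) = 0.9848, sin(10 deg) = 0.1736
  joint[2] = (5.0137, -5.9751) + 5.4 * (0.9848, 0.1736) = (5.0137 + 5.3180, -5.9751 + 0.9377) = (10.3317, -5.0374)
End effector: (10.3317, -5.0374)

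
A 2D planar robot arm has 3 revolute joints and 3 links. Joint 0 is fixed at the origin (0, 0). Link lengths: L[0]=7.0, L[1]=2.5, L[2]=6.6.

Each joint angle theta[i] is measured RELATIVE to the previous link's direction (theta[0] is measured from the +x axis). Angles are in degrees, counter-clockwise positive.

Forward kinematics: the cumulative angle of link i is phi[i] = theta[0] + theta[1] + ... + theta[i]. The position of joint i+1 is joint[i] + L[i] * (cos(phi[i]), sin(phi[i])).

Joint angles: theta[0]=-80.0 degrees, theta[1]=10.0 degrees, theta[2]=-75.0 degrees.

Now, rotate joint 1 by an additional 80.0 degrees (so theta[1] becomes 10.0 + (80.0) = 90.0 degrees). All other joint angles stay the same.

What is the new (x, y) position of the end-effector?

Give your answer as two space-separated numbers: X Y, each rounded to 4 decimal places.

joint[0] = (0.0000, 0.0000)  (base)
link 0: phi[0] = -80 = -80 deg
  cos(-80 deg) = 0.1736, sin(-80 deg) = -0.9848
  joint[1] = (0.0000, 0.0000) + 7 * (0.1736, -0.9848) = (0.0000 + 1.2155, 0.0000 + -6.8937) = (1.2155, -6.8937)
link 1: phi[1] = -80 + 90 = 10 deg
  cos(10 deg) = 0.9848, sin(10 deg) = 0.1736
  joint[2] = (1.2155, -6.8937) + 2.5 * (0.9848, 0.1736) = (1.2155 + 2.4620, -6.8937 + 0.4341) = (3.6776, -6.4595)
link 2: phi[2] = -80 + 90 + -75 = -65 deg
  cos(-65 deg) = 0.4226, sin(-65 deg) = -0.9063
  joint[3] = (3.6776, -6.4595) + 6.6 * (0.4226, -0.9063) = (3.6776 + 2.7893, -6.4595 + -5.9816) = (6.4668, -12.4412)
End effector: (6.4668, -12.4412)

Answer: 6.4668 -12.4412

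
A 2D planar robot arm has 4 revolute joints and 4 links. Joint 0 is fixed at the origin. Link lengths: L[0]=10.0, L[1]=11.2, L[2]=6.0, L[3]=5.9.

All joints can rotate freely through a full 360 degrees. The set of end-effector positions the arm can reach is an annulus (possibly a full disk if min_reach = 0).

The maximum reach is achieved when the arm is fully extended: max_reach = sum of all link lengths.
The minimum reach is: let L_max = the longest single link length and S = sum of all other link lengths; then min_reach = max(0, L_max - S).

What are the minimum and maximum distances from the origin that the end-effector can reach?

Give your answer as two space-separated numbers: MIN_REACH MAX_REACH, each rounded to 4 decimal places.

Answer: 0.0000 33.1000

Derivation:
Link lengths: [10.0, 11.2, 6.0, 5.9]
max_reach = 10 + 11.2 + 6 + 5.9 = 33.1
L_max = max([10.0, 11.2, 6.0, 5.9]) = 11.2
S (sum of others) = 33.1 - 11.2 = 21.9
min_reach = max(0, 11.2 - 21.9) = max(0, -10.7) = 0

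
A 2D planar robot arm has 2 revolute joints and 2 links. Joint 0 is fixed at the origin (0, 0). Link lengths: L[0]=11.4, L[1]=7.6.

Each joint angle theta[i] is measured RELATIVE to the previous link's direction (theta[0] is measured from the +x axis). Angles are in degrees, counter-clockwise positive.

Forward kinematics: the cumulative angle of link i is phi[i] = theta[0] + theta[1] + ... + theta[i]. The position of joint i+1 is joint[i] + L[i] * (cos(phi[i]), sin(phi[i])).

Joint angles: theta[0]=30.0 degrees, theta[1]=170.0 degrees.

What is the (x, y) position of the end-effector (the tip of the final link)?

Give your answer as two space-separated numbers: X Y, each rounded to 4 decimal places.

Answer: 2.7310 3.1006

Derivation:
joint[0] = (0.0000, 0.0000)  (base)
link 0: phi[0] = 30 = 30 deg
  cos(30 deg) = 0.8660, sin(30 deg) = 0.5000
  joint[1] = (0.0000, 0.0000) + 11.4 * (0.8660, 0.5000) = (0.0000 + 9.8727, 0.0000 + 5.7000) = (9.8727, 5.7000)
link 1: phi[1] = 30 + 170 = 200 deg
  cos(200 deg) = -0.9397, sin(200 deg) = -0.3420
  joint[2] = (9.8727, 5.7000) + 7.6 * (-0.9397, -0.3420) = (9.8727 + -7.1417, 5.7000 + -2.5994) = (2.7310, 3.1006)
End effector: (2.7310, 3.1006)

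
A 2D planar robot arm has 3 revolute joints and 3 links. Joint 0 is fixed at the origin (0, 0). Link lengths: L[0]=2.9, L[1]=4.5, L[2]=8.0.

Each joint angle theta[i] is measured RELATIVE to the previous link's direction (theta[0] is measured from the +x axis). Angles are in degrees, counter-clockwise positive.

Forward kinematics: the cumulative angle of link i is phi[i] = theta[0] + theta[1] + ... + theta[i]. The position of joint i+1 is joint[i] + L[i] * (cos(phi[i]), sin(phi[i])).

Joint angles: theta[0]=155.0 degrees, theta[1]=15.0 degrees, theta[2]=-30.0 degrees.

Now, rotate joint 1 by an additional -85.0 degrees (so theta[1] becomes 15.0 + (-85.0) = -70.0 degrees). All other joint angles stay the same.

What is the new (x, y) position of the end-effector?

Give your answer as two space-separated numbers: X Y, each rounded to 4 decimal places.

joint[0] = (0.0000, 0.0000)  (base)
link 0: phi[0] = 155 = 155 deg
  cos(155 deg) = -0.9063, sin(155 deg) = 0.4226
  joint[1] = (0.0000, 0.0000) + 2.9 * (-0.9063, 0.4226) = (0.0000 + -2.6283, 0.0000 + 1.2256) = (-2.6283, 1.2256)
link 1: phi[1] = 155 + -70 = 85 deg
  cos(85 deg) = 0.0872, sin(85 deg) = 0.9962
  joint[2] = (-2.6283, 1.2256) + 4.5 * (0.0872, 0.9962) = (-2.6283 + 0.3922, 1.2256 + 4.4829) = (-2.2361, 5.7085)
link 2: phi[2] = 155 + -70 + -30 = 55 deg
  cos(55 deg) = 0.5736, sin(55 deg) = 0.8192
  joint[3] = (-2.2361, 5.7085) + 8 * (0.5736, 0.8192) = (-2.2361 + 4.5886, 5.7085 + 6.5532) = (2.3525, 12.2617)
End effector: (2.3525, 12.2617)

Answer: 2.3525 12.2617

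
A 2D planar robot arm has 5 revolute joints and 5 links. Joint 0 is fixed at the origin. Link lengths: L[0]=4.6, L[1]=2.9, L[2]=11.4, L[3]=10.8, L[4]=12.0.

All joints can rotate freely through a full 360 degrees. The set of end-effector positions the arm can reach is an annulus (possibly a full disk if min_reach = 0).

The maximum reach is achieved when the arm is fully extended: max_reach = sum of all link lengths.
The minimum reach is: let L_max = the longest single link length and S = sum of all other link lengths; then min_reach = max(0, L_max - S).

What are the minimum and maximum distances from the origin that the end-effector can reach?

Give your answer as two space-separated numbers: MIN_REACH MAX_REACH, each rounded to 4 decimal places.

Link lengths: [4.6, 2.9, 11.4, 10.8, 12.0]
max_reach = 4.6 + 2.9 + 11.4 + 10.8 + 12 = 41.7
L_max = max([4.6, 2.9, 11.4, 10.8, 12.0]) = 12
S (sum of others) = 41.7 - 12 = 29.7
min_reach = max(0, 12 - 29.7) = max(0, -17.7) = 0

Answer: 0.0000 41.7000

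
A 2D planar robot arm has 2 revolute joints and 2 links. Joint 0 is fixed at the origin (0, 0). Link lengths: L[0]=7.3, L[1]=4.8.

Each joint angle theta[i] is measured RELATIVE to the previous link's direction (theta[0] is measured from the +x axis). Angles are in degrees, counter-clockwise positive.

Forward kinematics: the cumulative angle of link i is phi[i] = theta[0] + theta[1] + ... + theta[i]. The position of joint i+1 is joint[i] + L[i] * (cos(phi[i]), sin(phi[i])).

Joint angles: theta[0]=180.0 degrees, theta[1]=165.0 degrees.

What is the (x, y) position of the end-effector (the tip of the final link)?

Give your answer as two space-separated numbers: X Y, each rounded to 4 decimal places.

Answer: -2.6636 -1.2423

Derivation:
joint[0] = (0.0000, 0.0000)  (base)
link 0: phi[0] = 180 = 180 deg
  cos(180 deg) = -1.0000, sin(180 deg) = 0.0000
  joint[1] = (0.0000, 0.0000) + 7.3 * (-1.0000, 0.0000) = (0.0000 + -7.3000, 0.0000 + 0.0000) = (-7.3000, 0.0000)
link 1: phi[1] = 180 + 165 = 345 deg
  cos(345 deg) = 0.9659, sin(345 deg) = -0.2588
  joint[2] = (-7.3000, 0.0000) + 4.8 * (0.9659, -0.2588) = (-7.3000 + 4.6364, 0.0000 + -1.2423) = (-2.6636, -1.2423)
End effector: (-2.6636, -1.2423)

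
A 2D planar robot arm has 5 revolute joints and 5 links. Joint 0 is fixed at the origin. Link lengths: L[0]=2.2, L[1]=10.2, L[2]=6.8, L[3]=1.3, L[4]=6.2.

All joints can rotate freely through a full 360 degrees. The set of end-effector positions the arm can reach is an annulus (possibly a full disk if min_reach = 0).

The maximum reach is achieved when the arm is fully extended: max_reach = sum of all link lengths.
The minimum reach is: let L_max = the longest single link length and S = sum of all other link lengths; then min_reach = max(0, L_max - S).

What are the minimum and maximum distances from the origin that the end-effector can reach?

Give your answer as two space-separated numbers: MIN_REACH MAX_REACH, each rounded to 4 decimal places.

Answer: 0.0000 26.7000

Derivation:
Link lengths: [2.2, 10.2, 6.8, 1.3, 6.2]
max_reach = 2.2 + 10.2 + 6.8 + 1.3 + 6.2 = 26.7
L_max = max([2.2, 10.2, 6.8, 1.3, 6.2]) = 10.2
S (sum of others) = 26.7 - 10.2 = 16.5
min_reach = max(0, 10.2 - 16.5) = max(0, -6.3) = 0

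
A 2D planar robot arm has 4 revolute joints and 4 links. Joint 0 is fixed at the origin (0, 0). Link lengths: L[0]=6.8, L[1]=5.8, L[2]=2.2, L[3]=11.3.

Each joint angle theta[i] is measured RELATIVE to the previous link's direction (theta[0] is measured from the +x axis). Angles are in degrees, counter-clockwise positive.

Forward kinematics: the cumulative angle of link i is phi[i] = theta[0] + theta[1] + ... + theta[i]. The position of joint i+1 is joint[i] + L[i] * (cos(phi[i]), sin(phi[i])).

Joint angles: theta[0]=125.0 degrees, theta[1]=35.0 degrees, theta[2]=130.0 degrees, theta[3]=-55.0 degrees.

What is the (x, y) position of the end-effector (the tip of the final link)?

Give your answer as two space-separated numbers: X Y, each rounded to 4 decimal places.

joint[0] = (0.0000, 0.0000)  (base)
link 0: phi[0] = 125 = 125 deg
  cos(125 deg) = -0.5736, sin(125 deg) = 0.8192
  joint[1] = (0.0000, 0.0000) + 6.8 * (-0.5736, 0.8192) = (0.0000 + -3.9003, 0.0000 + 5.5702) = (-3.9003, 5.5702)
link 1: phi[1] = 125 + 35 = 160 deg
  cos(160 deg) = -0.9397, sin(160 deg) = 0.3420
  joint[2] = (-3.9003, 5.5702) + 5.8 * (-0.9397, 0.3420) = (-3.9003 + -5.4502, 5.5702 + 1.9837) = (-9.3505, 7.5540)
link 2: phi[2] = 125 + 35 + 130 = 290 deg
  cos(290 deg) = 0.3420, sin(290 deg) = -0.9397
  joint[3] = (-9.3505, 7.5540) + 2.2 * (0.3420, -0.9397) = (-9.3505 + 0.7524, 7.5540 + -2.0673) = (-8.5981, 5.4866)
link 3: phi[3] = 125 + 35 + 130 + -55 = 235 deg
  cos(235 deg) = -0.5736, sin(235 deg) = -0.8192
  joint[4] = (-8.5981, 5.4866) + 11.3 * (-0.5736, -0.8192) = (-8.5981 + -6.4814, 5.4866 + -9.2564) = (-15.0795, -3.7698)
End effector: (-15.0795, -3.7698)

Answer: -15.0795 -3.7698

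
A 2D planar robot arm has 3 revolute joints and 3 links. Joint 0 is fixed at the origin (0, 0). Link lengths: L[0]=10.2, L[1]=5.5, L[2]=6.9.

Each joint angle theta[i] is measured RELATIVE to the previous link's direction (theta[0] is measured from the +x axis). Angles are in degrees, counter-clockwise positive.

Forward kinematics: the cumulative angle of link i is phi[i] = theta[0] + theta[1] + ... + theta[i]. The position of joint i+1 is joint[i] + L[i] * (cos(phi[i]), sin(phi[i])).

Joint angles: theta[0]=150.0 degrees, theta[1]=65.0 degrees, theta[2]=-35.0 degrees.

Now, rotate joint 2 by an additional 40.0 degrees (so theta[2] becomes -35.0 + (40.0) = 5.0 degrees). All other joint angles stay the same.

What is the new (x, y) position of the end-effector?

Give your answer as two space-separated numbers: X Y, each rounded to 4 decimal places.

Answer: -18.6245 -2.4899

Derivation:
joint[0] = (0.0000, 0.0000)  (base)
link 0: phi[0] = 150 = 150 deg
  cos(150 deg) = -0.8660, sin(150 deg) = 0.5000
  joint[1] = (0.0000, 0.0000) + 10.2 * (-0.8660, 0.5000) = (0.0000 + -8.8335, 0.0000 + 5.1000) = (-8.8335, 5.1000)
link 1: phi[1] = 150 + 65 = 215 deg
  cos(215 deg) = -0.8192, sin(215 deg) = -0.5736
  joint[2] = (-8.8335, 5.1000) + 5.5 * (-0.8192, -0.5736) = (-8.8335 + -4.5053, 5.1000 + -3.1547) = (-13.3388, 1.9453)
link 2: phi[2] = 150 + 65 + 5 = 220 deg
  cos(220 deg) = -0.7660, sin(220 deg) = -0.6428
  joint[3] = (-13.3388, 1.9453) + 6.9 * (-0.7660, -0.6428) = (-13.3388 + -5.2857, 1.9453 + -4.4352) = (-18.6245, -2.4899)
End effector: (-18.6245, -2.4899)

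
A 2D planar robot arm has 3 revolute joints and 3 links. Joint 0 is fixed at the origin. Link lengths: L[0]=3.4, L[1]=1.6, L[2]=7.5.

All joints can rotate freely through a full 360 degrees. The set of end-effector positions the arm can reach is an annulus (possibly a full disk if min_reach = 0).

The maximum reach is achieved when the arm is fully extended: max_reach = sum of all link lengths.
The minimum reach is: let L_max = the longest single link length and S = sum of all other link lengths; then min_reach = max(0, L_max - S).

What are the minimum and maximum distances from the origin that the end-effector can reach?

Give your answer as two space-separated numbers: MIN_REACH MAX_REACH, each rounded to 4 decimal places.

Answer: 2.5000 12.5000

Derivation:
Link lengths: [3.4, 1.6, 7.5]
max_reach = 3.4 + 1.6 + 7.5 = 12.5
L_max = max([3.4, 1.6, 7.5]) = 7.5
S (sum of others) = 12.5 - 7.5 = 5
min_reach = max(0, 7.5 - 5) = max(0, 2.5) = 2.5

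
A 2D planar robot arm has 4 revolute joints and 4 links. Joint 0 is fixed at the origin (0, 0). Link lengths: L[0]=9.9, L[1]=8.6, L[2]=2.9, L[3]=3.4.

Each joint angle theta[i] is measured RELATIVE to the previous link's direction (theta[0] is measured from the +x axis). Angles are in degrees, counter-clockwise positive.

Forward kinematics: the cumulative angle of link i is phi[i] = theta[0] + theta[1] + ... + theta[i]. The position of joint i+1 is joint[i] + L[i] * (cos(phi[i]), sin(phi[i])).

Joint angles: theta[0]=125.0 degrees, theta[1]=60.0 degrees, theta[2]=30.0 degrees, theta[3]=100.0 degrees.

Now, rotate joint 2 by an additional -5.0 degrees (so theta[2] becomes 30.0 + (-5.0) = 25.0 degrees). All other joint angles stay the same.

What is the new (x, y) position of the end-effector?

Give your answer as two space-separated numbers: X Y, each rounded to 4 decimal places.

Answer: -14.5717 3.3055

Derivation:
joint[0] = (0.0000, 0.0000)  (base)
link 0: phi[0] = 125 = 125 deg
  cos(125 deg) = -0.5736, sin(125 deg) = 0.8192
  joint[1] = (0.0000, 0.0000) + 9.9 * (-0.5736, 0.8192) = (0.0000 + -5.6784, 0.0000 + 8.1096) = (-5.6784, 8.1096)
link 1: phi[1] = 125 + 60 = 185 deg
  cos(185 deg) = -0.9962, sin(185 deg) = -0.0872
  joint[2] = (-5.6784, 8.1096) + 8.6 * (-0.9962, -0.0872) = (-5.6784 + -8.5673, 8.1096 + -0.7495) = (-14.2457, 7.3601)
link 2: phi[2] = 125 + 60 + 25 = 210 deg
  cos(210 deg) = -0.8660, sin(210 deg) = -0.5000
  joint[3] = (-14.2457, 7.3601) + 2.9 * (-0.8660, -0.5000) = (-14.2457 + -2.5115, 7.3601 + -1.4500) = (-16.7572, 5.9101)
link 3: phi[3] = 125 + 60 + 25 + 100 = 310 deg
  cos(310 deg) = 0.6428, sin(310 deg) = -0.7660
  joint[4] = (-16.7572, 5.9101) + 3.4 * (0.6428, -0.7660) = (-16.7572 + 2.1855, 5.9101 + -2.6046) = (-14.5717, 3.3055)
End effector: (-14.5717, 3.3055)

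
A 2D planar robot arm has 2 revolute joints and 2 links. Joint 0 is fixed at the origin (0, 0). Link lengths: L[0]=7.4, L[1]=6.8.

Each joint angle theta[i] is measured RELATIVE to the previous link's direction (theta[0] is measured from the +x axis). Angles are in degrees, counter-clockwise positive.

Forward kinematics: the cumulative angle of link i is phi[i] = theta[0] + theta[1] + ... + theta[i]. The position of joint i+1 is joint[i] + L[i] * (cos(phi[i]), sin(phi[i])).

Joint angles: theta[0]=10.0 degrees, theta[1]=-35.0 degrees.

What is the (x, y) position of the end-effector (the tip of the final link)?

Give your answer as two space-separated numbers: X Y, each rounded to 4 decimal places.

joint[0] = (0.0000, 0.0000)  (base)
link 0: phi[0] = 10 = 10 deg
  cos(10 deg) = 0.9848, sin(10 deg) = 0.1736
  joint[1] = (0.0000, 0.0000) + 7.4 * (0.9848, 0.1736) = (0.0000 + 7.2876, 0.0000 + 1.2850) = (7.2876, 1.2850)
link 1: phi[1] = 10 + -35 = -25 deg
  cos(-25 deg) = 0.9063, sin(-25 deg) = -0.4226
  joint[2] = (7.2876, 1.2850) + 6.8 * (0.9063, -0.4226) = (7.2876 + 6.1629, 1.2850 + -2.8738) = (13.4505, -1.5888)
End effector: (13.4505, -1.5888)

Answer: 13.4505 -1.5888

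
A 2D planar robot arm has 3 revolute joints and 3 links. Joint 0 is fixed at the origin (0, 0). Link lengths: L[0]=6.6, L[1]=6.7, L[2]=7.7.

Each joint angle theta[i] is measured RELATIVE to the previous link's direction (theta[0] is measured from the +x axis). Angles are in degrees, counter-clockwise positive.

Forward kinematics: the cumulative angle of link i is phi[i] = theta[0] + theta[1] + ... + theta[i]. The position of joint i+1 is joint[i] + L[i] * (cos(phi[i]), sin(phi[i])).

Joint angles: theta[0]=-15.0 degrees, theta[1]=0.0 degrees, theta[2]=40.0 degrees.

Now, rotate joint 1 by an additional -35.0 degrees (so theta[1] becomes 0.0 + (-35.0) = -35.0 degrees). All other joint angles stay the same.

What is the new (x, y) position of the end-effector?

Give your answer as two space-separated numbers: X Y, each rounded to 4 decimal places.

Answer: 18.2648 -8.1778

Derivation:
joint[0] = (0.0000, 0.0000)  (base)
link 0: phi[0] = -15 = -15 deg
  cos(-15 deg) = 0.9659, sin(-15 deg) = -0.2588
  joint[1] = (0.0000, 0.0000) + 6.6 * (0.9659, -0.2588) = (0.0000 + 6.3751, 0.0000 + -1.7082) = (6.3751, -1.7082)
link 1: phi[1] = -15 + -35 = -50 deg
  cos(-50 deg) = 0.6428, sin(-50 deg) = -0.7660
  joint[2] = (6.3751, -1.7082) + 6.7 * (0.6428, -0.7660) = (6.3751 + 4.3067, -1.7082 + -5.1325) = (10.6818, -6.8407)
link 2: phi[2] = -15 + -35 + 40 = -10 deg
  cos(-10 deg) = 0.9848, sin(-10 deg) = -0.1736
  joint[3] = (10.6818, -6.8407) + 7.7 * (0.9848, -0.1736) = (10.6818 + 7.5830, -6.8407 + -1.3371) = (18.2648, -8.1778)
End effector: (18.2648, -8.1778)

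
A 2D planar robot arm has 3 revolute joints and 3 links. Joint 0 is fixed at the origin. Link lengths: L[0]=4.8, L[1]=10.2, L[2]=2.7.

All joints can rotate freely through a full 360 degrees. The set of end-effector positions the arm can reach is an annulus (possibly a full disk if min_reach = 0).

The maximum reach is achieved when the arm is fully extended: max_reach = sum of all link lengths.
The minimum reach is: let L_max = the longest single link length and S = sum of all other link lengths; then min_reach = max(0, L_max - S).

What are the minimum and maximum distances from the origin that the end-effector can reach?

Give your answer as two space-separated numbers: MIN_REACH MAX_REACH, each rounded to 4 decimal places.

Answer: 2.7000 17.7000

Derivation:
Link lengths: [4.8, 10.2, 2.7]
max_reach = 4.8 + 10.2 + 2.7 = 17.7
L_max = max([4.8, 10.2, 2.7]) = 10.2
S (sum of others) = 17.7 - 10.2 = 7.5
min_reach = max(0, 10.2 - 7.5) = max(0, 2.7) = 2.7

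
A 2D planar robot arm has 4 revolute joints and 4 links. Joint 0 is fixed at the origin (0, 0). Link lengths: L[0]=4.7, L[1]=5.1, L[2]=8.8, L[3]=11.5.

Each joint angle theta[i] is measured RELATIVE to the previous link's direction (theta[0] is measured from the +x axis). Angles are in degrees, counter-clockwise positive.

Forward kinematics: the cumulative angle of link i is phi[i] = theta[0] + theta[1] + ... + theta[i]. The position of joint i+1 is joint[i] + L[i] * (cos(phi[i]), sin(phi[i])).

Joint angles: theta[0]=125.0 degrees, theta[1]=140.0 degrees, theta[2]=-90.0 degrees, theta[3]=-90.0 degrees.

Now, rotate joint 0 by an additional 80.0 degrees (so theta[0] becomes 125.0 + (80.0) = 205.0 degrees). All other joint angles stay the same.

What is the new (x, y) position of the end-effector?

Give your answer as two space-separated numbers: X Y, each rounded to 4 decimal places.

Answer: -12.7192 -8.8300

Derivation:
joint[0] = (0.0000, 0.0000)  (base)
link 0: phi[0] = 205 = 205 deg
  cos(205 deg) = -0.9063, sin(205 deg) = -0.4226
  joint[1] = (0.0000, 0.0000) + 4.7 * (-0.9063, -0.4226) = (0.0000 + -4.2596, 0.0000 + -1.9863) = (-4.2596, -1.9863)
link 1: phi[1] = 205 + 140 = 345 deg
  cos(345 deg) = 0.9659, sin(345 deg) = -0.2588
  joint[2] = (-4.2596, -1.9863) + 5.1 * (0.9659, -0.2588) = (-4.2596 + 4.9262, -1.9863 + -1.3200) = (0.6666, -3.3063)
link 2: phi[2] = 205 + 140 + -90 = 255 deg
  cos(255 deg) = -0.2588, sin(255 deg) = -0.9659
  joint[3] = (0.6666, -3.3063) + 8.8 * (-0.2588, -0.9659) = (0.6666 + -2.2776, -3.3063 + -8.5001) = (-1.6110, -11.8064)
link 3: phi[3] = 205 + 140 + -90 + -90 = 165 deg
  cos(165 deg) = -0.9659, sin(165 deg) = 0.2588
  joint[4] = (-1.6110, -11.8064) + 11.5 * (-0.9659, 0.2588) = (-1.6110 + -11.1081, -11.8064 + 2.9764) = (-12.7192, -8.8300)
End effector: (-12.7192, -8.8300)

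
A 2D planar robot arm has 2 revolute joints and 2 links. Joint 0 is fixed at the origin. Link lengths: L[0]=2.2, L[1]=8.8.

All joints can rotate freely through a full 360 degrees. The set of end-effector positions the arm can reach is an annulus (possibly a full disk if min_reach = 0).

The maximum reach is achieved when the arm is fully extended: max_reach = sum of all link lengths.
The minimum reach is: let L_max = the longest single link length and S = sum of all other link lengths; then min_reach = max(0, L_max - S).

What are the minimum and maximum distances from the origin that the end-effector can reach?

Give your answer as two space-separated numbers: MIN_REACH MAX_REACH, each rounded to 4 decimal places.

Link lengths: [2.2, 8.8]
max_reach = 2.2 + 8.8 = 11
L_max = max([2.2, 8.8]) = 8.8
S (sum of others) = 11 - 8.8 = 2.2
min_reach = max(0, 8.8 - 2.2) = max(0, 6.6) = 6.6

Answer: 6.6000 11.0000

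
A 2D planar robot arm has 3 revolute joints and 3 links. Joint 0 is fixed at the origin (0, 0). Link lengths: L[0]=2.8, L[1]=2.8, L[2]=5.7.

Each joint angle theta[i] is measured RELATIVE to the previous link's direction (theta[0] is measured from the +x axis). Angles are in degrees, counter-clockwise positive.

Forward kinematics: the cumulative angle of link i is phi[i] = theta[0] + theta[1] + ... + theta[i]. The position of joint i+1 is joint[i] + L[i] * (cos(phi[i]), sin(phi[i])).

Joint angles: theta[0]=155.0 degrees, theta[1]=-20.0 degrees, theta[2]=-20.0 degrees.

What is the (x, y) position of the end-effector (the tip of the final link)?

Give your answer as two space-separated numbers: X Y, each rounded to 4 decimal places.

joint[0] = (0.0000, 0.0000)  (base)
link 0: phi[0] = 155 = 155 deg
  cos(155 deg) = -0.9063, sin(155 deg) = 0.4226
  joint[1] = (0.0000, 0.0000) + 2.8 * (-0.9063, 0.4226) = (0.0000 + -2.5377, 0.0000 + 1.1833) = (-2.5377, 1.1833)
link 1: phi[1] = 155 + -20 = 135 deg
  cos(135 deg) = -0.7071, sin(135 deg) = 0.7071
  joint[2] = (-2.5377, 1.1833) + 2.8 * (-0.7071, 0.7071) = (-2.5377 + -1.9799, 1.1833 + 1.9799) = (-4.5176, 3.1632)
link 2: phi[2] = 155 + -20 + -20 = 115 deg
  cos(115 deg) = -0.4226, sin(115 deg) = 0.9063
  joint[3] = (-4.5176, 3.1632) + 5.7 * (-0.4226, 0.9063) = (-4.5176 + -2.4089, 3.1632 + 5.1660) = (-6.9265, 8.3292)
End effector: (-6.9265, 8.3292)

Answer: -6.9265 8.3292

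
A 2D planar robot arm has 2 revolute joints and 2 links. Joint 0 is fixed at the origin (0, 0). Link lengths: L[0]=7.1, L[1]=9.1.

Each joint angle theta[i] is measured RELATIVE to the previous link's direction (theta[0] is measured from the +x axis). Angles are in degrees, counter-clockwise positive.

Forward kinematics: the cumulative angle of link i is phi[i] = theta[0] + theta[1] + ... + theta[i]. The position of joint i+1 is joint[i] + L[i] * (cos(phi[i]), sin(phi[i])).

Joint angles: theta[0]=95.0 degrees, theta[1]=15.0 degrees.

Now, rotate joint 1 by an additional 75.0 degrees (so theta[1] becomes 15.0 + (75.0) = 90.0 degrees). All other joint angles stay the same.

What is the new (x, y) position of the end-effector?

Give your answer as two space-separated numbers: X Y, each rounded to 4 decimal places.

joint[0] = (0.0000, 0.0000)  (base)
link 0: phi[0] = 95 = 95 deg
  cos(95 deg) = -0.0872, sin(95 deg) = 0.9962
  joint[1] = (0.0000, 0.0000) + 7.1 * (-0.0872, 0.9962) = (0.0000 + -0.6188, 0.0000 + 7.0730) = (-0.6188, 7.0730)
link 1: phi[1] = 95 + 90 = 185 deg
  cos(185 deg) = -0.9962, sin(185 deg) = -0.0872
  joint[2] = (-0.6188, 7.0730) + 9.1 * (-0.9962, -0.0872) = (-0.6188 + -9.0654, 7.0730 + -0.7931) = (-9.6842, 6.2799)
End effector: (-9.6842, 6.2799)

Answer: -9.6842 6.2799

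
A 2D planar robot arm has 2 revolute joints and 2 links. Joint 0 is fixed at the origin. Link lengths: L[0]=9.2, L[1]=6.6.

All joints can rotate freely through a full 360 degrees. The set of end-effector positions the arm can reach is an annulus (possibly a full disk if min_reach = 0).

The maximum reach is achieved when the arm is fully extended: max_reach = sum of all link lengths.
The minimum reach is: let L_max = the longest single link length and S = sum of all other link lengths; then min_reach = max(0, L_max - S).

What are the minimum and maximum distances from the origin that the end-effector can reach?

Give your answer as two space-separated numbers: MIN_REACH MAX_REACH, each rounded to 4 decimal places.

Answer: 2.6000 15.8000

Derivation:
Link lengths: [9.2, 6.6]
max_reach = 9.2 + 6.6 = 15.8
L_max = max([9.2, 6.6]) = 9.2
S (sum of others) = 15.8 - 9.2 = 6.6
min_reach = max(0, 9.2 - 6.6) = max(0, 2.6) = 2.6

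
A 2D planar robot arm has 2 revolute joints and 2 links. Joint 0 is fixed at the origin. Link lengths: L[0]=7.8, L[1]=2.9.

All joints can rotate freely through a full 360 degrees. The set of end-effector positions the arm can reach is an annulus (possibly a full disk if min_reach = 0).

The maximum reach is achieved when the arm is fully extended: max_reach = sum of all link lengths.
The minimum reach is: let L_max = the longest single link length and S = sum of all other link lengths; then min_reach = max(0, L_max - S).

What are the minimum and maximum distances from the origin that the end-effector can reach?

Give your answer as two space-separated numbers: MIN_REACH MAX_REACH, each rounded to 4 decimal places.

Answer: 4.9000 10.7000

Derivation:
Link lengths: [7.8, 2.9]
max_reach = 7.8 + 2.9 = 10.7
L_max = max([7.8, 2.9]) = 7.8
S (sum of others) = 10.7 - 7.8 = 2.9
min_reach = max(0, 7.8 - 2.9) = max(0, 4.9) = 4.9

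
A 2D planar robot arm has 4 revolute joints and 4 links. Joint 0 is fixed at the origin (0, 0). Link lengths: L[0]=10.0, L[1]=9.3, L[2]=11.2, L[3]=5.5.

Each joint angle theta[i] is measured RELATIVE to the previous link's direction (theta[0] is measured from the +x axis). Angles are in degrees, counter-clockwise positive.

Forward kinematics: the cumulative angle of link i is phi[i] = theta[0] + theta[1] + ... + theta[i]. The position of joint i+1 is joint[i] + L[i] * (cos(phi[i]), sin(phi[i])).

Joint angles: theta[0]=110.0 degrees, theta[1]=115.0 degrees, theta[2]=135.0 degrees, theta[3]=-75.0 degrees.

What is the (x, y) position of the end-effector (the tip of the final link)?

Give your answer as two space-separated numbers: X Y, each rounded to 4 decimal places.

Answer: 2.6272 -2.4918

Derivation:
joint[0] = (0.0000, 0.0000)  (base)
link 0: phi[0] = 110 = 110 deg
  cos(110 deg) = -0.3420, sin(110 deg) = 0.9397
  joint[1] = (0.0000, 0.0000) + 10 * (-0.3420, 0.9397) = (0.0000 + -3.4202, 0.0000 + 9.3969) = (-3.4202, 9.3969)
link 1: phi[1] = 110 + 115 = 225 deg
  cos(225 deg) = -0.7071, sin(225 deg) = -0.7071
  joint[2] = (-3.4202, 9.3969) + 9.3 * (-0.7071, -0.7071) = (-3.4202 + -6.5761, 9.3969 + -6.5761) = (-9.9963, 2.8208)
link 2: phi[2] = 110 + 115 + 135 = 360 deg
  cos(360 deg) = 1.0000, sin(360 deg) = -0.0000
  joint[3] = (-9.9963, 2.8208) + 11.2 * (1.0000, -0.0000) = (-9.9963 + 11.2000, 2.8208 + -0.0000) = (1.2037, 2.8208)
link 3: phi[3] = 110 + 115 + 135 + -75 = 285 deg
  cos(285 deg) = 0.2588, sin(285 deg) = -0.9659
  joint[4] = (1.2037, 2.8208) + 5.5 * (0.2588, -0.9659) = (1.2037 + 1.4235, 2.8208 + -5.3126) = (2.6272, -2.4918)
End effector: (2.6272, -2.4918)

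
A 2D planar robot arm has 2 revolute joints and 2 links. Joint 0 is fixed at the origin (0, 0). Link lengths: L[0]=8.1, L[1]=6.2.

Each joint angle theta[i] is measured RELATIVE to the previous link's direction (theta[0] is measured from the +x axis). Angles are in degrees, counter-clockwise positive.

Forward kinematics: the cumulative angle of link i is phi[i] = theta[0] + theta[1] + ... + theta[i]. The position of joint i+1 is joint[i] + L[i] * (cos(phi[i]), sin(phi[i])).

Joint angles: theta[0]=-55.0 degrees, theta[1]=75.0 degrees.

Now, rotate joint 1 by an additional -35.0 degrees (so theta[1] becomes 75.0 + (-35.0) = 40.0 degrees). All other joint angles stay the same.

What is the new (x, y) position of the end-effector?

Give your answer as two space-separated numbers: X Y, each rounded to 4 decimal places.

Answer: 10.6347 -8.2398

Derivation:
joint[0] = (0.0000, 0.0000)  (base)
link 0: phi[0] = -55 = -55 deg
  cos(-55 deg) = 0.5736, sin(-55 deg) = -0.8192
  joint[1] = (0.0000, 0.0000) + 8.1 * (0.5736, -0.8192) = (0.0000 + 4.6460, 0.0000 + -6.6351) = (4.6460, -6.6351)
link 1: phi[1] = -55 + 40 = -15 deg
  cos(-15 deg) = 0.9659, sin(-15 deg) = -0.2588
  joint[2] = (4.6460, -6.6351) + 6.2 * (0.9659, -0.2588) = (4.6460 + 5.9887, -6.6351 + -1.6047) = (10.6347, -8.2398)
End effector: (10.6347, -8.2398)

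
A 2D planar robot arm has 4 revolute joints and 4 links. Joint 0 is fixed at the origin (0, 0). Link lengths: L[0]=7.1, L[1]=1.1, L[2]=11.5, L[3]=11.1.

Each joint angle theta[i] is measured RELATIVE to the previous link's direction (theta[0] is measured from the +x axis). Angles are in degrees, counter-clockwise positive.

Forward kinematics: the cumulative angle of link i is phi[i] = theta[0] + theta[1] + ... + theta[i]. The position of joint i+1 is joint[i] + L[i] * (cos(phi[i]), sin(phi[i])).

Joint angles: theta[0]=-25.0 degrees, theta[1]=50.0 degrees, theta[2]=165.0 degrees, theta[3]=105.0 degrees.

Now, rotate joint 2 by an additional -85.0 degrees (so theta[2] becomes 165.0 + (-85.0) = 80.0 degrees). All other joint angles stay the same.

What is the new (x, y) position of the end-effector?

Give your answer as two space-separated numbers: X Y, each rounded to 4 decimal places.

joint[0] = (0.0000, 0.0000)  (base)
link 0: phi[0] = -25 = -25 deg
  cos(-25 deg) = 0.9063, sin(-25 deg) = -0.4226
  joint[1] = (0.0000, 0.0000) + 7.1 * (0.9063, -0.4226) = (0.0000 + 6.4348, 0.0000 + -3.0006) = (6.4348, -3.0006)
link 1: phi[1] = -25 + 50 = 25 deg
  cos(25 deg) = 0.9063, sin(25 deg) = 0.4226
  joint[2] = (6.4348, -3.0006) + 1.1 * (0.9063, 0.4226) = (6.4348 + 0.9969, -3.0006 + 0.4649) = (7.4317, -2.5357)
link 2: phi[2] = -25 + 50 + 80 = 105 deg
  cos(105 deg) = -0.2588, sin(105 deg) = 0.9659
  joint[3] = (7.4317, -2.5357) + 11.5 * (-0.2588, 0.9659) = (7.4317 + -2.9764, -2.5357 + 11.1081) = (4.4553, 8.5724)
link 3: phi[3] = -25 + 50 + 80 + 105 = 210 deg
  cos(210 deg) = -0.8660, sin(210 deg) = -0.5000
  joint[4] = (4.4553, 8.5724) + 11.1 * (-0.8660, -0.5000) = (4.4553 + -9.6129, 8.5724 + -5.5500) = (-5.1576, 3.0224)
End effector: (-5.1576, 3.0224)

Answer: -5.1576 3.0224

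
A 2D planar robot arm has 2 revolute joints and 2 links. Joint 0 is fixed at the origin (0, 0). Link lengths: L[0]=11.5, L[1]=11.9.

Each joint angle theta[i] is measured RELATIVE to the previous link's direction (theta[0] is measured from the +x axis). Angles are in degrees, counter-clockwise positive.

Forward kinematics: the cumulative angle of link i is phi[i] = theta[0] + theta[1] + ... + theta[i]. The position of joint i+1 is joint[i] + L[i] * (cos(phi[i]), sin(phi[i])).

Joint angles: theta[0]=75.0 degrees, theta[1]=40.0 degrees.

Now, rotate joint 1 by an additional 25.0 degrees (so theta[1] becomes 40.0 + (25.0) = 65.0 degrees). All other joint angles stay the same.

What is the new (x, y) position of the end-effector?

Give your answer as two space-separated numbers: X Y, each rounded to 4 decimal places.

Answer: -6.1395 18.7573

Derivation:
joint[0] = (0.0000, 0.0000)  (base)
link 0: phi[0] = 75 = 75 deg
  cos(75 deg) = 0.2588, sin(75 deg) = 0.9659
  joint[1] = (0.0000, 0.0000) + 11.5 * (0.2588, 0.9659) = (0.0000 + 2.9764, 0.0000 + 11.1081) = (2.9764, 11.1081)
link 1: phi[1] = 75 + 65 = 140 deg
  cos(140 deg) = -0.7660, sin(140 deg) = 0.6428
  joint[2] = (2.9764, 11.1081) + 11.9 * (-0.7660, 0.6428) = (2.9764 + -9.1159, 11.1081 + 7.6492) = (-6.1395, 18.7573)
End effector: (-6.1395, 18.7573)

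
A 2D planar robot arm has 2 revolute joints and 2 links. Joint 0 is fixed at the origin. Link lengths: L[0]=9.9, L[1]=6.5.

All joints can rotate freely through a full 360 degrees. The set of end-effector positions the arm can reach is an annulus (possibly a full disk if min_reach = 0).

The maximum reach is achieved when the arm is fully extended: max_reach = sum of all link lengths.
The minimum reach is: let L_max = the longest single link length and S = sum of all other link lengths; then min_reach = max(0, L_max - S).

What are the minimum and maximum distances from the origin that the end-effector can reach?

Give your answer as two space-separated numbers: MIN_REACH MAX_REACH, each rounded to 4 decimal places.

Answer: 3.4000 16.4000

Derivation:
Link lengths: [9.9, 6.5]
max_reach = 9.9 + 6.5 = 16.4
L_max = max([9.9, 6.5]) = 9.9
S (sum of others) = 16.4 - 9.9 = 6.5
min_reach = max(0, 9.9 - 6.5) = max(0, 3.4) = 3.4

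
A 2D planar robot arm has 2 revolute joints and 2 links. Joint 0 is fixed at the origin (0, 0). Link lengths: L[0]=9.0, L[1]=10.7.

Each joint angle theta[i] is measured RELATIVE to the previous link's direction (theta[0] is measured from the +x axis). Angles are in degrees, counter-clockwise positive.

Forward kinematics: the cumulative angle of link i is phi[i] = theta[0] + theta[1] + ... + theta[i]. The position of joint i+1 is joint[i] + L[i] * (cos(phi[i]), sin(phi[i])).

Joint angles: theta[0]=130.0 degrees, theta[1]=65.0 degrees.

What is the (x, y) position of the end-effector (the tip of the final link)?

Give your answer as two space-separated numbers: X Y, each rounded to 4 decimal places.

Answer: -16.1205 4.1250

Derivation:
joint[0] = (0.0000, 0.0000)  (base)
link 0: phi[0] = 130 = 130 deg
  cos(130 deg) = -0.6428, sin(130 deg) = 0.7660
  joint[1] = (0.0000, 0.0000) + 9 * (-0.6428, 0.7660) = (0.0000 + -5.7851, 0.0000 + 6.8944) = (-5.7851, 6.8944)
link 1: phi[1] = 130 + 65 = 195 deg
  cos(195 deg) = -0.9659, sin(195 deg) = -0.2588
  joint[2] = (-5.7851, 6.8944) + 10.7 * (-0.9659, -0.2588) = (-5.7851 + -10.3354, 6.8944 + -2.7694) = (-16.1205, 4.1250)
End effector: (-16.1205, 4.1250)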